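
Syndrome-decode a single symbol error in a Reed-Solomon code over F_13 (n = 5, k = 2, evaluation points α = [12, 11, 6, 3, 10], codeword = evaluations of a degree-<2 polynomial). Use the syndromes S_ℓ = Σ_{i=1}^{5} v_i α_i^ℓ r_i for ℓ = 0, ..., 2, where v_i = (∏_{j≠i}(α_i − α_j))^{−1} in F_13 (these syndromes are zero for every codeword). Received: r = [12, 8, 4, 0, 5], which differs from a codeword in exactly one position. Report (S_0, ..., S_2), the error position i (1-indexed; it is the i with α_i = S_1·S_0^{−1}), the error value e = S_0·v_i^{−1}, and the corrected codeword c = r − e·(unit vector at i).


S = (7, 12, 2), error at position 2, error magnitude e = 6, c = [12, 2, 4, 0, 5].

Step 1: column multipliers v_i = (∏_{j≠i}(α_i − α_j))^{−1} mod 13.
  i = 1 (α = 12): (12−11)(12−6)(12−3)(12−10) = 1·6·9·2 = 108 ≡ 4, so v_1 = 4^{−1} = 10 (mod 13).
  i = 2 (α = 11): (11−12)(11−6)(11−3)(11−10) = (−1)·5·8·1 = −40 ≡ 12, so v_2 = 12^{−1} = 12 (mod 13).
  i = 3 (α = 6): (6−12)(6−11)(6−3)(6−10) = (−6)·(−5)·3·(−4) = −360 ≡ 4, so v_3 = 4^{−1} = 10 (mod 13).
  i = 4 (α = 3): (3−12)(3−11)(3−6)(3−10) = (−9)·(−8)·(−3)·(−7) = 1512 ≡ 4, so v_4 = 4^{−1} = 10 (mod 13).
  i = 5 (α = 10): (10−12)(10−11)(10−6)(10−3) = (−2)·(−1)·4·7 = 56 ≡ 4, so v_5 = 4^{−1} = 10 (mod 13).
  v = [10, 12, 10, 10, 10].
Step 2: syndromes of r = [12, 8, 4, 0, 5] (all sums mod 13).
  S_0 = Σ v_i r_i = 10·12 + 12·8 + 10·4 + 10·0 + 10·5 = 306 ≡ 7.
  S_1 = Σ v_i α_i r_i = 10·12·12 + 12·11·8 + 10·6·4 + 10·3·0 + 10·10·5 = 3236 ≡ 12.
  α_i^2 mod 13 = [1, 4, 10, 9, 9].
  S_2 = Σ v_i α_i^2 r_i = 10·1·12 + 12·4·8 + 10·10·4 + 10·9·0 + 10·9·5 = 1354 ≡ 2.
  S = (7, 12, 2) ≠ 0, so r is not a codeword (an error is present).
Step 3: locate the error. For a single error e at position i, S_ℓ = v_i·e·α_i^ℓ, so α_err = S_1/S_0.
  S_0^{−1} = 7^{−1} = 2 (mod 13), so α_err = 12·2 = 24 ≡ 11 = α_2. Error position i = 2.
  Consistency check: S_2/S_1 = 2·12 = 24 ≡ 11 = α_err ✓ (single-error assumption holds).
Step 4: error magnitude e = S_0/v_2 = S_0·∏_{j≠2}(α_2 − α_j) = 7·12 = 84 ≡ 6 (mod 13).
Step 5: correct position 2: c_2 = r_2 − e = 8 − 6 ≡ 2 (mod 13). Hence c = [12, 2, 4, 0, 5].
  Check: interpolating c through the α_i gives m(x) = 9 + 10·x (degree < 2) with m(α_i) = c_i for every i, so c is indeed a codeword.


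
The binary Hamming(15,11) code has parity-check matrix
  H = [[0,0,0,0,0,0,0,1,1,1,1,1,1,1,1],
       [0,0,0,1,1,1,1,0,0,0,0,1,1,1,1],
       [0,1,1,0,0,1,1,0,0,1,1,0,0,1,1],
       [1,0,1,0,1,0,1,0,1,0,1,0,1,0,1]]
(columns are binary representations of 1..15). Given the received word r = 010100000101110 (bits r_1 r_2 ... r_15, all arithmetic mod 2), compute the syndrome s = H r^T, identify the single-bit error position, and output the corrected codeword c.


s = (0, 0, 1, 1)^T, error position = 3, corrected codeword c = 011100000101110

Compute s = H r^T mod 2 one row at a time:
  s_1 = 0 + 0 + 1 + 0 + 1 + 1 + 1 + 0 = 4 ≡ 0 (mod 2).
  s_2 = 1 + 0 + 0 + 0 + 1 + 1 + 1 + 0 = 4 ≡ 0 (mod 2).
  s_3 = 1 + 0 + 0 + 0 + 1 + 0 + 1 + 0 = 3 ≡ 1 (mod 2).
  s_4 = 0 + 0 + 0 + 0 + 0 + 0 + 1 + 0 = 1 ≡ 1 (mod 2).
s = (0, 0, 1, 1)^T — this equals column 3 of H (binary 0011), so error is at position 3.
Correct: flip bit 3 of r = 010100000101110 to get c = 011100000101110.


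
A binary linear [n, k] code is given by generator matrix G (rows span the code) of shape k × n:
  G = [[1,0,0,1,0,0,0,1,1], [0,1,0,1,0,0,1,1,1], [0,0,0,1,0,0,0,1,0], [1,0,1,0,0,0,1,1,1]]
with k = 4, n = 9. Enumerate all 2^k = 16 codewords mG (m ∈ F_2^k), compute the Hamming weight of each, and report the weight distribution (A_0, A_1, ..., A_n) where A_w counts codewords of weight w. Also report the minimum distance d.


Weight distribution: A_0 = 1, A_2 = 2, A_3 = 4, A_4 = 5, A_5 = 4. Minimum distance d = 2.

Enumerate all 2^4 = 16 messages m ∈ F_2^4.
For each, compute codeword c = mG in F_2^9, then tally its weight.
  m = 0000 → c = 000000000, weight = 0.
  m = 1000 → c = 100100011, weight = 4.
  m = 0100 → c = 010100111, weight = 5.
  m = 1100 → c = 110000100, weight = 3.
  m = 0010 → c = 000100010, weight = 2.
  m = 1010 → c = 100000001, weight = 2.
  m = 0110 → c = 010000101, weight = 3.
  m = 1110 → c = 110100110, weight = 5.
  m = 0001 → c = 101000111, weight = 5.
  m = 1001 → c = 001100100, weight = 3.
  m = 0101 → c = 111100000, weight = 4.
  m = 1101 → c = 011000011, weight = 4.
  m = 0011 → c = 101100101, weight = 5.
  m = 1011 → c = 001000110, weight = 3.
  m = 0111 → c = 111000010, weight = 4.
  m = 1111 → c = 011100001, weight = 4.
Tally weights:
  weight 0: 1 codewords.
  weight 2: 2 codewords.
  weight 3: 4 codewords.
  weight 4: 5 codewords.
  weight 5: 4 codewords.
Minimum distance d = smallest w > 0 with A_w > 0 = 2.
Sanity: Σ A_w = 16 = 2^4 = 16 ✓.


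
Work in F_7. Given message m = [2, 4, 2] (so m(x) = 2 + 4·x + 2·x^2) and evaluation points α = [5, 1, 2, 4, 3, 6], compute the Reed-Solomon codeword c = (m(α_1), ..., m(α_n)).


c = [2, 1, 4, 1, 4, 0]

Message polynomial: m(x) = 2 + 4·x + 2·x^2 (mod 7).
For each evaluation point α_i, compute m(α_i) mod 7:
  α_1 = 5: Horner steps 2 → 0 → 2, so m(5) = 2.
  α_2 = 1: Horner steps 2 → 6 → 1, so m(1) = 1.
  α_3 = 2: Horner steps 2 → 1 → 4, so m(2) = 4.
  α_4 = 4: Horner steps 2 → 5 → 1, so m(4) = 1.
  α_5 = 3: Horner steps 2 → 3 → 4, so m(3) = 4.
  α_6 = 6: Horner steps 2 → 2 → 0, so m(6) = 0.
Codeword c = [2, 1, 4, 1, 4, 0] ∈ F_7^6.


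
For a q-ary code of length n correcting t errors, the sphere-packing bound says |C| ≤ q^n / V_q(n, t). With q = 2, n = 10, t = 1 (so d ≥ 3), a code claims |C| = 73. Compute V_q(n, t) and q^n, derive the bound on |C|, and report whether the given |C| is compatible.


V_q(n, t) = 11, q^n = 1024, Hamming bound = 93, |C| = 73 ≤ bound (satisfied).

Step 1: Compute V_q(n, t) = Σ_{j=0}^1 C(n, j) (q−1)^j.
  j = 0: C(10,0)·(1)^0 = 1·1 = 1.
  j = 1: C(10,1)·(1)^1 = 10·1 = 10.
  V_q(n, t) = 1 + 10 = 11.
Step 2: q^n = 2^10 = 1024.
Step 3: Hamming bound ⌊q^n / V_q(n,t)⌋ = ⌊1024/11⌋ = 93.
Step 4: Compare |C| = 73 to 93: satisfied.
The claimed |C| lies below the Hamming bound.


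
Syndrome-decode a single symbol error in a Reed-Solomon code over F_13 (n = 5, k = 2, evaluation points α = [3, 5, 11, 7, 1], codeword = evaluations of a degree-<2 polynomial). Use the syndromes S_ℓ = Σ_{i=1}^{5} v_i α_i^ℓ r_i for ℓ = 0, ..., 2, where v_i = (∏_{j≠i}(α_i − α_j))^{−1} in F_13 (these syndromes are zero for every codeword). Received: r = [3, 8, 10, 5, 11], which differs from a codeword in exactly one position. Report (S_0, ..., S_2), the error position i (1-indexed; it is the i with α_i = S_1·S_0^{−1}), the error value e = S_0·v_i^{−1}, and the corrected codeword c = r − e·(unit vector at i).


S = (6, 3, 8), error at position 4, error magnitude e = 5, c = [3, 8, 10, 0, 11].

Step 1: column multipliers v_i = (∏_{j≠i}(α_i − α_j))^{−1} mod 13.
  i = 1 (α = 3): (3−5)(3−11)(3−7)(3−1) = (−2)·(−8)·(−4)·2 = −128 ≡ 2, so v_1 = 2^{−1} = 7 (mod 13).
  i = 2 (α = 5): (5−3)(5−11)(5−7)(5−1) = 2·(−6)·(−2)·4 = 96 ≡ 5, so v_2 = 5^{−1} = 8 (mod 13).
  i = 3 (α = 11): (11−3)(11−5)(11−7)(11−1) = 8·6·4·10 = 1920 ≡ 9, so v_3 = 9^{−1} = 3 (mod 13).
  i = 4 (α = 7): (7−3)(7−5)(7−11)(7−1) = 4·2·(−4)·6 = −192 ≡ 3, so v_4 = 3^{−1} = 9 (mod 13).
  i = 5 (α = 1): (1−3)(1−5)(1−11)(1−7) = (−2)·(−4)·(−10)·(−6) = 480 ≡ 12, so v_5 = 12^{−1} = 12 (mod 13).
  v = [7, 8, 3, 9, 12].
Step 2: syndromes of r = [3, 8, 10, 5, 11] (all sums mod 13).
  S_0 = Σ v_i r_i = 7·3 + 8·8 + 3·10 + 9·5 + 12·11 = 292 ≡ 6.
  S_1 = Σ v_i α_i r_i = 7·3·3 + 8·5·8 + 3·11·10 + 9·7·5 + 12·1·11 = 1160 ≡ 3.
  α_i^2 mod 13 = [9, 12, 4, 10, 1].
  S_2 = Σ v_i α_i^2 r_i = 7·9·3 + 8·12·8 + 3·4·10 + 9·10·5 + 12·1·11 = 1659 ≡ 8.
  S = (6, 3, 8) ≠ 0, so r is not a codeword (an error is present).
Step 3: locate the error. For a single error e at position i, S_ℓ = v_i·e·α_i^ℓ, so α_err = S_1/S_0.
  S_0^{−1} = 6^{−1} = 11 (mod 13), so α_err = 3·11 = 33 ≡ 7 = α_4. Error position i = 4.
  Consistency check: S_2/S_1 = 8·9 = 72 ≡ 7 = α_err ✓ (single-error assumption holds).
Step 4: error magnitude e = S_0/v_4 = S_0·∏_{j≠4}(α_4 − α_j) = 6·3 = 18 ≡ 5 (mod 13).
Step 5: correct position 4: c_4 = r_4 − e = 5 − 5 ≡ 0 (mod 13). Hence c = [3, 8, 10, 0, 11].
  Check: interpolating c through the α_i gives m(x) = 2 + 9·x (degree < 2) with m(α_i) = c_i for every i, so c is indeed a codeword.


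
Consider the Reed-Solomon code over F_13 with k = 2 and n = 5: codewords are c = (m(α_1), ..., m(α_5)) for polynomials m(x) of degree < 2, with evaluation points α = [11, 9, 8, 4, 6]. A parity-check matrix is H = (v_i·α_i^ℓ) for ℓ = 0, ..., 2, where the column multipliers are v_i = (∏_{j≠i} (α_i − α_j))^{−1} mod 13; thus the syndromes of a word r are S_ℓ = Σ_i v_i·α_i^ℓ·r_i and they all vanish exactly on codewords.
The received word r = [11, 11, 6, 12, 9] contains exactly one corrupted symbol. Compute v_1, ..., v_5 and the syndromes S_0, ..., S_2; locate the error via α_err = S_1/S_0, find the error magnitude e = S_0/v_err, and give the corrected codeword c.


S = (8, 10, 6), error at position 1, error magnitude e = 3, c = [8, 11, 6, 12, 9].

Step 1: column multipliers v_i = (∏_{j≠i}(α_i − α_j))^{−1} mod 13.
  i = 1 (α = 11): (11−9)(11−8)(11−4)(11−6) = 2·3·7·5 = 210 ≡ 2, so v_1 = 2^{−1} = 7 (mod 13).
  i = 2 (α = 9): (9−11)(9−8)(9−4)(9−6) = (−2)·1·5·3 = −30 ≡ 9, so v_2 = 9^{−1} = 3 (mod 13).
  i = 3 (α = 8): (8−11)(8−9)(8−4)(8−6) = (−3)·(−1)·4·2 = 24 ≡ 11, so v_3 = 11^{−1} = 6 (mod 13).
  i = 4 (α = 4): (4−11)(4−9)(4−8)(4−6) = (−7)·(−5)·(−4)·(−2) = 280 ≡ 7, so v_4 = 7^{−1} = 2 (mod 13).
  i = 5 (α = 6): (6−11)(6−9)(6−8)(6−4) = (−5)·(−3)·(−2)·2 = −60 ≡ 5, so v_5 = 5^{−1} = 8 (mod 13).
  v = [7, 3, 6, 2, 8].
Step 2: syndromes of r = [11, 11, 6, 12, 9] (all sums mod 13).
  S_0 = Σ v_i r_i = 7·11 + 3·11 + 6·6 + 2·12 + 8·9 = 242 ≡ 8.
  S_1 = Σ v_i α_i r_i = 7·11·11 + 3·9·11 + 6·8·6 + 2·4·12 + 8·6·9 = 1960 ≡ 10.
  α_i^2 mod 13 = [4, 3, 12, 3, 10].
  S_2 = Σ v_i α_i^2 r_i = 7·4·11 + 3·3·11 + 6·12·6 + 2·3·12 + 8·10·9 = 1631 ≡ 6.
  S = (8, 10, 6) ≠ 0, so r is not a codeword (an error is present).
Step 3: locate the error. For a single error e at position i, S_ℓ = v_i·e·α_i^ℓ, so α_err = S_1/S_0.
  S_0^{−1} = 8^{−1} = 5 (mod 13), so α_err = 10·5 = 50 ≡ 11 = α_1. Error position i = 1.
  Consistency check: S_2/S_1 = 6·4 = 24 ≡ 11 = α_err ✓ (single-error assumption holds).
Step 4: error magnitude e = S_0/v_1 = S_0·∏_{j≠1}(α_1 − α_j) = 8·2 = 16 ≡ 3 (mod 13).
Step 5: correct position 1: c_1 = r_1 − e = 11 − 3 ≡ 8 (mod 13). Hence c = [8, 11, 6, 12, 9].
  Check: interpolating c through the α_i gives m(x) = 5 + 5·x (degree < 2) with m(α_i) = c_i for every i, so c is indeed a codeword.


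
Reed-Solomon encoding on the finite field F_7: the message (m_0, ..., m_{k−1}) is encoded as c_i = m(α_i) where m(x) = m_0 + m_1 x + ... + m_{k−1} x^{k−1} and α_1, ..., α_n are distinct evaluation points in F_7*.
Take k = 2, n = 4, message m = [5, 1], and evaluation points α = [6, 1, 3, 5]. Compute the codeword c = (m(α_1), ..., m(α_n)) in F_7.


c = [4, 6, 1, 3]

Message polynomial: m(x) = 5 + 1·x (mod 7).
For each evaluation point α_i, compute m(α_i) mod 7:
  α_1 = 6: Horner steps 1 → 4, so m(6) = 4.
  α_2 = 1: Horner steps 1 → 6, so m(1) = 6.
  α_3 = 3: Horner steps 1 → 1, so m(3) = 1.
  α_4 = 5: Horner steps 1 → 3, so m(5) = 3.
Codeword c = [4, 6, 1, 3] ∈ F_7^4.


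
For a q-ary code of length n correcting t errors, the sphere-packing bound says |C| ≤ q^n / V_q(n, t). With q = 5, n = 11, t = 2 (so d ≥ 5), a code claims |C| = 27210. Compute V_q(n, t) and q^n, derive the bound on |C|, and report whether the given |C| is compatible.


V_q(n, t) = 925, q^n = 48828125, Hamming bound = 52787, |C| = 27210 ≤ bound (satisfied).

Step 1: Compute V_q(n, t) = Σ_{j=0}^2 C(n, j) (q−1)^j.
  j = 0: C(11,0)·(4)^0 = 1·1 = 1.
  j = 1: C(11,1)·(4)^1 = 11·4 = 44.
  j = 2: C(11,2)·(4)^2 = 55·16 = 880.
  V_q(n, t) = 1 + 44 + 880 = 925.
Step 2: q^n = 5^11 = 48828125.
Step 3: Hamming bound ⌊q^n / V_q(n,t)⌋ = ⌊48828125/925⌋ = 52787.
Step 4: Compare |C| = 27210 to 52787: satisfied.
The claimed |C| lies below the Hamming bound.


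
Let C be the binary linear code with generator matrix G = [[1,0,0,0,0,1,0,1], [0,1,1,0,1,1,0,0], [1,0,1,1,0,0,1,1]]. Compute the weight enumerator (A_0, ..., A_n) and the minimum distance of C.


Weight distribution: A_0 = 1, A_3 = 1, A_4 = 3, A_5 = 2, A_7 = 1. Minimum distance d = 3.

Enumerate all 2^3 = 8 messages m ∈ F_2^3.
For each, compute codeword c = mG in F_2^8, then tally its weight.
  m = 000 → c = 00000000, weight = 0.
  m = 100 → c = 10000101, weight = 3.
  m = 010 → c = 01101100, weight = 4.
  m = 110 → c = 11101001, weight = 5.
  m = 001 → c = 10110011, weight = 5.
  m = 101 → c = 00110110, weight = 4.
  m = 011 → c = 11011111, weight = 7.
  m = 111 → c = 01011010, weight = 4.
Tally weights:
  weight 0: 1 codewords.
  weight 3: 1 codewords.
  weight 4: 3 codewords.
  weight 5: 2 codewords.
  weight 7: 1 codewords.
Minimum distance d = smallest w > 0 with A_w > 0 = 3.
Sanity: Σ A_w = 8 = 2^3 = 8 ✓.


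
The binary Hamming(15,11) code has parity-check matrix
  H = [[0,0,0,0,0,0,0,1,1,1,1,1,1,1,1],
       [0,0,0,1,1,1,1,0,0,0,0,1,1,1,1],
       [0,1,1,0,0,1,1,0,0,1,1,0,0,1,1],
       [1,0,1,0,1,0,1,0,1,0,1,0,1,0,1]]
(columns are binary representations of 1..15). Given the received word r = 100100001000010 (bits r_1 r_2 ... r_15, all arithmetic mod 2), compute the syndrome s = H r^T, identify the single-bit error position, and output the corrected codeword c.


s = (0, 0, 1, 0)^T, error position = 2, corrected codeword c = 110100001000010

Compute s = H r^T mod 2 one row at a time:
  s_1 = 0 + 1 + 0 + 0 + 0 + 0 + 1 + 0 = 2 ≡ 0 (mod 2).
  s_2 = 1 + 0 + 0 + 0 + 0 + 0 + 1 + 0 = 2 ≡ 0 (mod 2).
  s_3 = 0 + 0 + 0 + 0 + 0 + 0 + 1 + 0 = 1 ≡ 1 (mod 2).
  s_4 = 1 + 0 + 0 + 0 + 1 + 0 + 0 + 0 = 2 ≡ 0 (mod 2).
s = (0, 0, 1, 0)^T — this equals column 2 of H (binary 0010), so error is at position 2.
Correct: flip bit 2 of r = 100100001000010 to get c = 110100001000010.


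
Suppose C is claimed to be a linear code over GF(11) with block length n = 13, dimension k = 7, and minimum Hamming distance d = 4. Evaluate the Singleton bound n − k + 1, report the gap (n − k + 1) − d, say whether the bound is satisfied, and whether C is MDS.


Singleton RHS = n − k + 1 = 7, slack = 3, bound satisfied, not MDS.

Singleton bound: d ≤ n − k + 1.
Here n = 13, k = 7, so n − k + 1 = 7.
Given d = 4, check d ≤ 7: YES.
Slack = (n − k + 1) − d = 3.
The code is NOT MDS (slack = 3 > 0).
Description: the claimed parameters are [13, 7, 4]_11; such a code would be non-MDS.


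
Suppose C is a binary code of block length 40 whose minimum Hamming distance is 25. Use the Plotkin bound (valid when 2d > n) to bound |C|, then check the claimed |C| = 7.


Plotkin bound M ≤ 4; given |C| = 7 > bound (violated).

Check applicability: 2d = 50, n = 40.
2d − n = 10 > 0, so Plotkin applies.
Compute d/(2d−n) = 25/10 ≈ 2.5000.
⌊d/(2d−n)⌋ = 2.
Plotkin bound: M ≤ 2·2 = 4.
Given |C| = 7, check: VIOLATED.
This |C| is above the Plotkin bound, so no binary code with n = 40, d = 25 and 7 codewords exists.


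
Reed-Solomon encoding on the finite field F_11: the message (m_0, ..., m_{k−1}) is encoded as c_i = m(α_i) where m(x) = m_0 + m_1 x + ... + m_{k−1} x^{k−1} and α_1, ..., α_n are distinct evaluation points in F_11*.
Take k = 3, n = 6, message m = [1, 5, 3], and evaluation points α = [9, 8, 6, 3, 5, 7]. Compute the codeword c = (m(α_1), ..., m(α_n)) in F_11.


c = [3, 2, 7, 10, 2, 7]

Message polynomial: m(x) = 1 + 5·x + 3·x^2 (mod 11).
For each evaluation point α_i, compute m(α_i) mod 11:
  α_1 = 9: Horner steps 3 → 10 → 3, so m(9) = 3.
  α_2 = 8: Horner steps 3 → 7 → 2, so m(8) = 2.
  α_3 = 6: Horner steps 3 → 1 → 7, so m(6) = 7.
  α_4 = 3: Horner steps 3 → 3 → 10, so m(3) = 10.
  α_5 = 5: Horner steps 3 → 9 → 2, so m(5) = 2.
  α_6 = 7: Horner steps 3 → 4 → 7, so m(7) = 7.
Codeword c = [3, 2, 7, 10, 2, 7] ∈ F_11^6.


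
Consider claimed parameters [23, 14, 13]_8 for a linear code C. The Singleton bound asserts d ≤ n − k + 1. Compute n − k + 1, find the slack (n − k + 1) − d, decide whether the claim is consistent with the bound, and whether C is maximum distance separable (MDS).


Singleton RHS = n − k + 1 = 10, slack = -3, bound violated (no such code; not MDS).

Singleton bound: d ≤ n − k + 1.
Here n = 23, k = 14, so n − k + 1 = 10.
Given d = 13, check d ≤ 10: NO.
Slack = (n − k + 1) − d = -3.
The slack is negative: d = 13 exceeds n − k + 1 = 10 by 3, so the Singleton bound is violated and no linear [23, 14, 13]_8 code can exist. In particular it is not MDS (MDS requires d = n − k + 1 exactly).
Description: the claimed parameters are [23, 14, 13]_8; such a code would be impossible (violates the Singleton bound).


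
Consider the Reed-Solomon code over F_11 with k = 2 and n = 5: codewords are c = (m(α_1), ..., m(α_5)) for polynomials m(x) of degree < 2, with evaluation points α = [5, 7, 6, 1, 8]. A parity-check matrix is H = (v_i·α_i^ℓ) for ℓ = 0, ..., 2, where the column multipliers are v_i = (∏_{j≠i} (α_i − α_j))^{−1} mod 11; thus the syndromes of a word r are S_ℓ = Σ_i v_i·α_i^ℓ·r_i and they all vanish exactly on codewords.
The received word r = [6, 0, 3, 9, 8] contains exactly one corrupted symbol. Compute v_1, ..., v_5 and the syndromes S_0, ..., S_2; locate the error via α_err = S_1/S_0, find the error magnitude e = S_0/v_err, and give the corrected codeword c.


S = (6, 6, 6), error at position 4, error magnitude e = 2, c = [6, 0, 3, 7, 8].

Step 1: column multipliers v_i = (∏_{j≠i}(α_i − α_j))^{−1} mod 11.
  i = 1 (α = 5): (5−7)(5−6)(5−1)(5−8) = (−2)·(−1)·4·(−3) = −24 ≡ 9, so v_1 = 9^{−1} = 5 (mod 11).
  i = 2 (α = 7): (7−5)(7−6)(7−1)(7−8) = 2·1·6·(−1) = −12 ≡ 10, so v_2 = 10^{−1} = 10 (mod 11).
  i = 3 (α = 6): (6−5)(6−7)(6−1)(6−8) = 1·(−1)·5·(−2) = 10 ≡ 10, so v_3 = 10^{−1} = 10 (mod 11).
  i = 4 (α = 1): (1−5)(1−7)(1−6)(1−8) = (−4)·(−6)·(−5)·(−7) = 840 ≡ 4, so v_4 = 4^{−1} = 3 (mod 11).
  i = 5 (α = 8): (8−5)(8−7)(8−6)(8−1) = 3·1·2·7 = 42 ≡ 9, so v_5 = 9^{−1} = 5 (mod 11).
  v = [5, 10, 10, 3, 5].
Step 2: syndromes of r = [6, 0, 3, 9, 8] (all sums mod 11).
  S_0 = Σ v_i r_i = 5·6 + 10·0 + 10·3 + 3·9 + 5·8 = 127 ≡ 6.
  S_1 = Σ v_i α_i r_i = 5·5·6 + 10·7·0 + 10·6·3 + 3·1·9 + 5·8·8 = 677 ≡ 6.
  α_i^2 mod 11 = [3, 5, 3, 1, 9].
  S_2 = Σ v_i α_i^2 r_i = 5·3·6 + 10·5·0 + 10·3·3 + 3·1·9 + 5·9·8 = 567 ≡ 6.
  S = (6, 6, 6) ≠ 0, so r is not a codeword (an error is present).
Step 3: locate the error. For a single error e at position i, S_ℓ = v_i·e·α_i^ℓ, so α_err = S_1/S_0.
  S_0^{−1} = 6^{−1} = 2 (mod 11), so α_err = 6·2 = 12 ≡ 1 = α_4. Error position i = 4.
  Consistency check: S_2/S_1 = 6·2 = 12 ≡ 1 = α_err ✓ (single-error assumption holds).
Step 4: error magnitude e = S_0/v_4 = S_0·∏_{j≠4}(α_4 − α_j) = 6·4 = 24 ≡ 2 (mod 11).
Step 5: correct position 4: c_4 = r_4 − e = 9 − 2 ≡ 7 (mod 11). Hence c = [6, 0, 3, 7, 8].
  Check: interpolating c through the α_i gives m(x) = 10 + 8·x (degree < 2) with m(α_i) = c_i for every i, so c is indeed a codeword.


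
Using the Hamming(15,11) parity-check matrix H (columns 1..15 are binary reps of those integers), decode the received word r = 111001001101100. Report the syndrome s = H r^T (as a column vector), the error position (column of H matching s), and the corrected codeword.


s = (0, 1, 0, 0)^T, error position = 4, corrected codeword c = 111101001101100

Compute s = H r^T mod 2 one row at a time:
  s_1 = 0 + 1 + 1 + 0 + 1 + 1 + 0 + 0 = 4 ≡ 0 (mod 2).
  s_2 = 0 + 0 + 1 + 0 + 1 + 1 + 0 + 0 = 3 ≡ 1 (mod 2).
  s_3 = 1 + 1 + 1 + 0 + 1 + 0 + 0 + 0 = 4 ≡ 0 (mod 2).
  s_4 = 1 + 1 + 0 + 0 + 1 + 0 + 1 + 0 = 4 ≡ 0 (mod 2).
s = (0, 1, 0, 0)^T — this equals column 4 of H (binary 0100), so error is at position 4.
Correct: flip bit 4 of r = 111001001101100 to get c = 111101001101100.


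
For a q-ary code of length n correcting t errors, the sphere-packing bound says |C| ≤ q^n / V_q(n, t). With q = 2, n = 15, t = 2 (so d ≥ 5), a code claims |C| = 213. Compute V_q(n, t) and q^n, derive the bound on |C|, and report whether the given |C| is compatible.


V_q(n, t) = 121, q^n = 32768, Hamming bound = 270, |C| = 213 ≤ bound (satisfied).

Step 1: Compute V_q(n, t) = Σ_{j=0}^2 C(n, j) (q−1)^j.
  j = 0: C(15,0)·(1)^0 = 1·1 = 1.
  j = 1: C(15,1)·(1)^1 = 15·1 = 15.
  j = 2: C(15,2)·(1)^2 = 105·1 = 105.
  V_q(n, t) = 1 + 15 + 105 = 121.
Step 2: q^n = 2^15 = 32768.
Step 3: Hamming bound ⌊q^n / V_q(n,t)⌋ = ⌊32768/121⌋ = 270.
Step 4: Compare |C| = 213 to 270: satisfied.
The claimed |C| lies below the Hamming bound.


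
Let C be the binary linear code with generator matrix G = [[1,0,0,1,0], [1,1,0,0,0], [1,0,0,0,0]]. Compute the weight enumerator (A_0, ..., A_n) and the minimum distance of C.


Weight distribution: A_0 = 1, A_1 = 3, A_2 = 3, A_3 = 1. Minimum distance d = 1.

Enumerate all 2^3 = 8 messages m ∈ F_2^3.
For each, compute codeword c = mG in F_2^5, then tally its weight.
  m = 000 → c = 00000, weight = 0.
  m = 100 → c = 10010, weight = 2.
  m = 010 → c = 11000, weight = 2.
  m = 110 → c = 01010, weight = 2.
  m = 001 → c = 10000, weight = 1.
  m = 101 → c = 00010, weight = 1.
  m = 011 → c = 01000, weight = 1.
  m = 111 → c = 11010, weight = 3.
Tally weights:
  weight 0: 1 codewords.
  weight 1: 3 codewords.
  weight 2: 3 codewords.
  weight 3: 1 codewords.
Minimum distance d = smallest w > 0 with A_w > 0 = 1.
Sanity: Σ A_w = 8 = 2^3 = 8 ✓.


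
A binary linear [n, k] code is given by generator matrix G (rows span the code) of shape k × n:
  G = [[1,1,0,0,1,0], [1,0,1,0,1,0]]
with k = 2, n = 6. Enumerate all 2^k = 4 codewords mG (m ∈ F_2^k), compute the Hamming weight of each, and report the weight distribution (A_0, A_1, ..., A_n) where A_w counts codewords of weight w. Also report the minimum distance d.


Weight distribution: A_0 = 1, A_2 = 1, A_3 = 2. Minimum distance d = 2.

Enumerate all 2^2 = 4 messages m ∈ F_2^2.
For each, compute codeword c = mG in F_2^6, then tally its weight.
  m = 00 → c = 000000, weight = 0.
  m = 10 → c = 110010, weight = 3.
  m = 01 → c = 101010, weight = 3.
  m = 11 → c = 011000, weight = 2.
Tally weights:
  weight 0: 1 codewords.
  weight 2: 1 codewords.
  weight 3: 2 codewords.
Minimum distance d = smallest w > 0 with A_w > 0 = 2.
Sanity: Σ A_w = 4 = 2^2 = 4 ✓.


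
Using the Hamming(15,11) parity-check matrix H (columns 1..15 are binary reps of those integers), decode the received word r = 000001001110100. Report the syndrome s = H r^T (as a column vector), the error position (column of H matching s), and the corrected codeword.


s = (0, 0, 1, 1)^T, error position = 3, corrected codeword c = 001001001110100

Compute s = H r^T mod 2 one row at a time:
  s_1 = 0 + 1 + 1 + 1 + 0 + 1 + 0 + 0 = 4 ≡ 0 (mod 2).
  s_2 = 0 + 0 + 1 + 0 + 0 + 1 + 0 + 0 = 2 ≡ 0 (mod 2).
  s_3 = 0 + 0 + 1 + 0 + 1 + 1 + 0 + 0 = 3 ≡ 1 (mod 2).
  s_4 = 0 + 0 + 0 + 0 + 1 + 1 + 1 + 0 = 3 ≡ 1 (mod 2).
s = (0, 0, 1, 1)^T — this equals column 3 of H (binary 0011), so error is at position 3.
Correct: flip bit 3 of r = 000001001110100 to get c = 001001001110100.


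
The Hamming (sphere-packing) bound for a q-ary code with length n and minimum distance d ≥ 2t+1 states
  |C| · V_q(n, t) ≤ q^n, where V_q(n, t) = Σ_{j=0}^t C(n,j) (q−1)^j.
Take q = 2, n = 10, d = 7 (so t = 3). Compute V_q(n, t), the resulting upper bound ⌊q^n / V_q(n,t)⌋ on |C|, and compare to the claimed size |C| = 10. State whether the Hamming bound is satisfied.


V_q(n, t) = 176, q^n = 1024, Hamming bound = 5, |C| = 10 > bound (violated).

Step 1: Compute V_q(n, t) = Σ_{j=0}^3 C(n, j) (q−1)^j.
  j = 0: C(10,0)·(1)^0 = 1·1 = 1.
  j = 1: C(10,1)·(1)^1 = 10·1 = 10.
  j = 2: C(10,2)·(1)^2 = 45·1 = 45.
  j = 3: C(10,3)·(1)^3 = 120·1 = 120.
  V_q(n, t) = 1 + 10 + 45 + 120 = 176.
Step 2: q^n = 2^10 = 1024.
Step 3: Hamming bound ⌊q^n / V_q(n,t)⌋ = ⌊1024/176⌋ = 5.
Step 4: Compare |C| = 10 to 5: violated.
The claimed |C| lies above the Hamming bound, so no 2-ary code of length 10 with d ≥ 7 can have 10 codewords.


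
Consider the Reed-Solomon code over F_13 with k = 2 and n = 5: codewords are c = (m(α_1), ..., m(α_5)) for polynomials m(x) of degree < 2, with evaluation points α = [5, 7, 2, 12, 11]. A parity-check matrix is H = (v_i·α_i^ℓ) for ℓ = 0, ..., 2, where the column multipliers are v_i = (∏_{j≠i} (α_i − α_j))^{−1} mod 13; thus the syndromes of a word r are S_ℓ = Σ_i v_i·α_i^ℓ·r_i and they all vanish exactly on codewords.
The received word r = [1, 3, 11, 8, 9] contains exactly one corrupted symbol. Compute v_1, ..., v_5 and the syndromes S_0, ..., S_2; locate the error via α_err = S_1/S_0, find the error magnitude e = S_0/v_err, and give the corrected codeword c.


S = (3, 7, 12), error at position 5, error magnitude e = 2, c = [1, 3, 11, 8, 7].

Step 1: column multipliers v_i = (∏_{j≠i}(α_i − α_j))^{−1} mod 13.
  i = 1 (α = 5): (5−7)(5−2)(5−12)(5−11) = (−2)·3·(−7)·(−6) = −252 ≡ 8, so v_1 = 8^{−1} = 5 (mod 13).
  i = 2 (α = 7): (7−5)(7−2)(7−12)(7−11) = 2·5·(−5)·(−4) = 200 ≡ 5, so v_2 = 5^{−1} = 8 (mod 13).
  i = 3 (α = 2): (2−5)(2−7)(2−12)(2−11) = (−3)·(−5)·(−10)·(−9) = 1350 ≡ 11, so v_3 = 11^{−1} = 6 (mod 13).
  i = 4 (α = 12): (12−5)(12−7)(12−2)(12−11) = 7·5·10·1 = 350 ≡ 12, so v_4 = 12^{−1} = 12 (mod 13).
  i = 5 (α = 11): (11−5)(11−7)(11−2)(11−12) = 6·4·9·(−1) = −216 ≡ 5, so v_5 = 5^{−1} = 8 (mod 13).
  v = [5, 8, 6, 12, 8].
Step 2: syndromes of r = [1, 3, 11, 8, 9] (all sums mod 13).
  S_0 = Σ v_i r_i = 5·1 + 8·3 + 6·11 + 12·8 + 8·9 = 263 ≡ 3.
  S_1 = Σ v_i α_i r_i = 5·5·1 + 8·7·3 + 6·2·11 + 12·12·8 + 8·11·9 = 2269 ≡ 7.
  α_i^2 mod 13 = [12, 10, 4, 1, 4].
  S_2 = Σ v_i α_i^2 r_i = 5·12·1 + 8·10·3 + 6·4·11 + 12·1·8 + 8·4·9 = 948 ≡ 12.
  S = (3, 7, 12) ≠ 0, so r is not a codeword (an error is present).
Step 3: locate the error. For a single error e at position i, S_ℓ = v_i·e·α_i^ℓ, so α_err = S_1/S_0.
  S_0^{−1} = 3^{−1} = 9 (mod 13), so α_err = 7·9 = 63 ≡ 11 = α_5. Error position i = 5.
  Consistency check: S_2/S_1 = 12·2 = 24 ≡ 11 = α_err ✓ (single-error assumption holds).
Step 4: error magnitude e = S_0/v_5 = S_0·∏_{j≠5}(α_5 − α_j) = 3·5 = 15 ≡ 2 (mod 13).
Step 5: correct position 5: c_5 = r_5 − e = 9 − 2 ≡ 7 (mod 13). Hence c = [1, 3, 11, 8, 7].
  Check: interpolating c through the α_i gives m(x) = 9 + 1·x (degree < 2) with m(α_i) = c_i for every i, so c is indeed a codeword.


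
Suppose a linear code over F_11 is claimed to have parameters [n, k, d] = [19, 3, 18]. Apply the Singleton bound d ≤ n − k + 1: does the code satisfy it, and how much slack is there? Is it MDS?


Singleton RHS = n − k + 1 = 17, slack = -1, bound violated (no such code; not MDS).

Singleton bound: d ≤ n − k + 1.
Here n = 19, k = 3, so n − k + 1 = 17.
Given d = 18, check d ≤ 17: NO.
Slack = (n − k + 1) − d = -1.
The slack is negative: d = 18 exceeds n − k + 1 = 17 by 1, so the Singleton bound is violated and no linear [19, 3, 18]_11 code can exist. In particular it is not MDS (MDS requires d = n − k + 1 exactly).
Description: the claimed parameters are [19, 3, 18]_11; such a code would be impossible (violates the Singleton bound).


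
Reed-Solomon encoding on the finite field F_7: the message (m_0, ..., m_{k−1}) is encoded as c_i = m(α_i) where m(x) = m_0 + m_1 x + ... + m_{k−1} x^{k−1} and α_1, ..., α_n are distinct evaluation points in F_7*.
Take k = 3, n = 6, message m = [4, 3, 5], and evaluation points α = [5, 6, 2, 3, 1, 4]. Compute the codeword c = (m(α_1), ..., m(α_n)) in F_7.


c = [4, 6, 2, 2, 5, 5]

Message polynomial: m(x) = 4 + 3·x + 5·x^2 (mod 7).
For each evaluation point α_i, compute m(α_i) mod 7:
  α_1 = 5: Horner steps 5 → 0 → 4, so m(5) = 4.
  α_2 = 6: Horner steps 5 → 5 → 6, so m(6) = 6.
  α_3 = 2: Horner steps 5 → 6 → 2, so m(2) = 2.
  α_4 = 3: Horner steps 5 → 4 → 2, so m(3) = 2.
  α_5 = 1: Horner steps 5 → 1 → 5, so m(1) = 5.
  α_6 = 4: Horner steps 5 → 2 → 5, so m(4) = 5.
Codeword c = [4, 6, 2, 2, 5, 5] ∈ F_7^6.


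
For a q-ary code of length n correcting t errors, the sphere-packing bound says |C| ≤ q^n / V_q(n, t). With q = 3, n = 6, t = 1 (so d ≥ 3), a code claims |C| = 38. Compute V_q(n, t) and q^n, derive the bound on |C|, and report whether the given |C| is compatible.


V_q(n, t) = 13, q^n = 729, Hamming bound = 56, |C| = 38 ≤ bound (satisfied).

Step 1: Compute V_q(n, t) = Σ_{j=0}^1 C(n, j) (q−1)^j.
  j = 0: C(6,0)·(2)^0 = 1·1 = 1.
  j = 1: C(6,1)·(2)^1 = 6·2 = 12.
  V_q(n, t) = 1 + 12 = 13.
Step 2: q^n = 3^6 = 729.
Step 3: Hamming bound ⌊q^n / V_q(n,t)⌋ = ⌊729/13⌋ = 56.
Step 4: Compare |C| = 38 to 56: satisfied.
The claimed |C| lies below the Hamming bound.


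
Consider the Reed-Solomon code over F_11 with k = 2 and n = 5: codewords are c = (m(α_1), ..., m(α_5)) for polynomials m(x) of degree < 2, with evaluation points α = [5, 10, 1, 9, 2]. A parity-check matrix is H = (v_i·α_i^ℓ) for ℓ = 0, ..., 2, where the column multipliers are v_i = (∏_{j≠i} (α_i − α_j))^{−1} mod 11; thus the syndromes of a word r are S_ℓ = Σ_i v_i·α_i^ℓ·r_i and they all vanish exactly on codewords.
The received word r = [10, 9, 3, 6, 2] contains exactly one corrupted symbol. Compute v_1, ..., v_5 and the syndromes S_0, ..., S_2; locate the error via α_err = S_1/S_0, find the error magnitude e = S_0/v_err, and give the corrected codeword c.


S = (6, 5, 6), error at position 2, error magnitude e = 4, c = [10, 5, 3, 6, 2].

Step 1: column multipliers v_i = (∏_{j≠i}(α_i − α_j))^{−1} mod 11.
  i = 1 (α = 5): (5−10)(5−1)(5−9)(5−2) = (−5)·4·(−4)·3 = 240 ≡ 9, so v_1 = 9^{−1} = 5 (mod 11).
  i = 2 (α = 10): (10−5)(10−1)(10−9)(10−2) = 5·9·1·8 = 360 ≡ 8, so v_2 = 8^{−1} = 7 (mod 11).
  i = 3 (α = 1): (1−5)(1−10)(1−9)(1−2) = (−4)·(−9)·(−8)·(−1) = 288 ≡ 2, so v_3 = 2^{−1} = 6 (mod 11).
  i = 4 (α = 9): (9−5)(9−10)(9−1)(9−2) = 4·(−1)·8·7 = −224 ≡ 7, so v_4 = 7^{−1} = 8 (mod 11).
  i = 5 (α = 2): (2−5)(2−10)(2−1)(2−9) = (−3)·(−8)·1·(−7) = −168 ≡ 8, so v_5 = 8^{−1} = 7 (mod 11).
  v = [5, 7, 6, 8, 7].
Step 2: syndromes of r = [10, 9, 3, 6, 2] (all sums mod 11).
  S_0 = Σ v_i r_i = 5·10 + 7·9 + 6·3 + 8·6 + 7·2 = 193 ≡ 6.
  S_1 = Σ v_i α_i r_i = 5·5·10 + 7·10·9 + 6·1·3 + 8·9·6 + 7·2·2 = 1358 ≡ 5.
  α_i^2 mod 11 = [3, 1, 1, 4, 4].
  S_2 = Σ v_i α_i^2 r_i = 5·3·10 + 7·1·9 + 6·1·3 + 8·4·6 + 7·4·2 = 479 ≡ 6.
  S = (6, 5, 6) ≠ 0, so r is not a codeword (an error is present).
Step 3: locate the error. For a single error e at position i, S_ℓ = v_i·e·α_i^ℓ, so α_err = S_1/S_0.
  S_0^{−1} = 6^{−1} = 2 (mod 11), so α_err = 5·2 = 10 ≡ 10 = α_2. Error position i = 2.
  Consistency check: S_2/S_1 = 6·9 = 54 ≡ 10 = α_err ✓ (single-error assumption holds).
Step 4: error magnitude e = S_0/v_2 = S_0·∏_{j≠2}(α_2 − α_j) = 6·8 = 48 ≡ 4 (mod 11).
Step 5: correct position 2: c_2 = r_2 − e = 9 − 4 ≡ 5 (mod 11). Hence c = [10, 5, 3, 6, 2].
  Check: interpolating c through the α_i gives m(x) = 4 + 10·x (degree < 2) with m(α_i) = c_i for every i, so c is indeed a codeword.


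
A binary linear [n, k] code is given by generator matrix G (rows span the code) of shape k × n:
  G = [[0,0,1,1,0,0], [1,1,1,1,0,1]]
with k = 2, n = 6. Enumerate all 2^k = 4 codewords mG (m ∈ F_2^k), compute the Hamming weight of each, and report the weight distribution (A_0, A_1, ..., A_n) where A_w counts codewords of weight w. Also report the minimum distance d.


Weight distribution: A_0 = 1, A_2 = 1, A_3 = 1, A_5 = 1. Minimum distance d = 2.

Enumerate all 2^2 = 4 messages m ∈ F_2^2.
For each, compute codeword c = mG in F_2^6, then tally its weight.
  m = 00 → c = 000000, weight = 0.
  m = 10 → c = 001100, weight = 2.
  m = 01 → c = 111101, weight = 5.
  m = 11 → c = 110001, weight = 3.
Tally weights:
  weight 0: 1 codewords.
  weight 2: 1 codewords.
  weight 3: 1 codewords.
  weight 5: 1 codewords.
Minimum distance d = smallest w > 0 with A_w > 0 = 2.
Sanity: Σ A_w = 4 = 2^2 = 4 ✓.


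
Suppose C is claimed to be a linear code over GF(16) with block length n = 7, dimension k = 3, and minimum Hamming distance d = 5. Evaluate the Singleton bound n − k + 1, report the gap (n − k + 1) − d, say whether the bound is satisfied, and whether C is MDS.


Singleton RHS = n − k + 1 = 5, slack = 0, bound satisfied, MDS.

Singleton bound: d ≤ n − k + 1.
Here n = 7, k = 3, so n − k + 1 = 5.
Given d = 5, check d ≤ 5: YES.
Slack = (n − k + 1) − d = 0.
The code is MDS (slack = 0).
Description: the claimed parameters are [7, 3, 5]_16; such a code would be MDS (meets Singleton bound).


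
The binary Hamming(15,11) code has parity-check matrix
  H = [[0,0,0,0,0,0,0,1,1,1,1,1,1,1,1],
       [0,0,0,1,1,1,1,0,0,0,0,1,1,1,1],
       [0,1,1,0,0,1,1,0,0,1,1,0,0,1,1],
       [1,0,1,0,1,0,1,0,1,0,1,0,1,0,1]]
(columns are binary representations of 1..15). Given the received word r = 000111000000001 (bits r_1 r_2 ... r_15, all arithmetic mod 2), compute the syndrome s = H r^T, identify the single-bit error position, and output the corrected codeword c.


s = (1, 0, 0, 0)^T, error position = 8, corrected codeword c = 000111010000001

Compute s = H r^T mod 2 one row at a time:
  s_1 = 0 + 0 + 0 + 0 + 0 + 0 + 0 + 1 = 1 ≡ 1 (mod 2).
  s_2 = 1 + 1 + 1 + 0 + 0 + 0 + 0 + 1 = 4 ≡ 0 (mod 2).
  s_3 = 0 + 0 + 1 + 0 + 0 + 0 + 0 + 1 = 2 ≡ 0 (mod 2).
  s_4 = 0 + 0 + 1 + 0 + 0 + 0 + 0 + 1 = 2 ≡ 0 (mod 2).
s = (1, 0, 0, 0)^T — this equals column 8 of H (binary 1000), so error is at position 8.
Correct: flip bit 8 of r = 000111000000001 to get c = 000111010000001.


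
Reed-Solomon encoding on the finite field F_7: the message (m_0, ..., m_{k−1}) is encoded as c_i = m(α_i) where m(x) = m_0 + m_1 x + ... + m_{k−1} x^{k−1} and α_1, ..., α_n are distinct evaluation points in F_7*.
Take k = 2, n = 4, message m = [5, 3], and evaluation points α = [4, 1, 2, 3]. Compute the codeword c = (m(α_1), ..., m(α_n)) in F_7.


c = [3, 1, 4, 0]

Message polynomial: m(x) = 5 + 3·x (mod 7).
For each evaluation point α_i, compute m(α_i) mod 7:
  α_1 = 4: Horner steps 3 → 3, so m(4) = 3.
  α_2 = 1: Horner steps 3 → 1, so m(1) = 1.
  α_3 = 2: Horner steps 3 → 4, so m(2) = 4.
  α_4 = 3: Horner steps 3 → 0, so m(3) = 0.
Codeword c = [3, 1, 4, 0] ∈ F_7^4.


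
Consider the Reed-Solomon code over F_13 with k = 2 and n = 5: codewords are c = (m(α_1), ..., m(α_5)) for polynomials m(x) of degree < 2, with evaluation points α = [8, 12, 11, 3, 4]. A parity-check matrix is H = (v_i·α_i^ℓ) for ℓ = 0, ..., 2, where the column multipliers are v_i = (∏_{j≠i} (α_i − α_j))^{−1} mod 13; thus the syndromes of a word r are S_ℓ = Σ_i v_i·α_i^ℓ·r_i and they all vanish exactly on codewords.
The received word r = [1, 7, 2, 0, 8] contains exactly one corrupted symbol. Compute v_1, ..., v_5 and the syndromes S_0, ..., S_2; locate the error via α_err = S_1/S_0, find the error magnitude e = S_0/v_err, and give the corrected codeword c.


S = (3, 7, 12), error at position 3, error magnitude e = 3, c = [1, 7, 12, 0, 8].

Step 1: column multipliers v_i = (∏_{j≠i}(α_i − α_j))^{−1} mod 13.
  i = 1 (α = 8): (8−12)(8−11)(8−3)(8−4) = (−4)·(−3)·5·4 = 240 ≡ 6, so v_1 = 6^{−1} = 11 (mod 13).
  i = 2 (α = 12): (12−8)(12−11)(12−3)(12−4) = 4·1·9·8 = 288 ≡ 2, so v_2 = 2^{−1} = 7 (mod 13).
  i = 3 (α = 11): (11−8)(11−12)(11−3)(11−4) = 3·(−1)·8·7 = −168 ≡ 1, so v_3 = 1^{−1} = 1 (mod 13).
  i = 4 (α = 3): (3−8)(3−12)(3−11)(3−4) = (−5)·(−9)·(−8)·(−1) = 360 ≡ 9, so v_4 = 9^{−1} = 3 (mod 13).
  i = 5 (α = 4): (4−8)(4−12)(4−11)(4−3) = (−4)·(−8)·(−7)·1 = −224 ≡ 10, so v_5 = 10^{−1} = 4 (mod 13).
  v = [11, 7, 1, 3, 4].
Step 2: syndromes of r = [1, 7, 2, 0, 8] (all sums mod 13).
  S_0 = Σ v_i r_i = 11·1 + 7·7 + 1·2 + 3·0 + 4·8 = 94 ≡ 3.
  S_1 = Σ v_i α_i r_i = 11·8·1 + 7·12·7 + 1·11·2 + 3·3·0 + 4·4·8 = 826 ≡ 7.
  α_i^2 mod 13 = [12, 1, 4, 9, 3].
  S_2 = Σ v_i α_i^2 r_i = 11·12·1 + 7·1·7 + 1·4·2 + 3·9·0 + 4·3·8 = 285 ≡ 12.
  S = (3, 7, 12) ≠ 0, so r is not a codeword (an error is present).
Step 3: locate the error. For a single error e at position i, S_ℓ = v_i·e·α_i^ℓ, so α_err = S_1/S_0.
  S_0^{−1} = 3^{−1} = 9 (mod 13), so α_err = 7·9 = 63 ≡ 11 = α_3. Error position i = 3.
  Consistency check: S_2/S_1 = 12·2 = 24 ≡ 11 = α_err ✓ (single-error assumption holds).
Step 4: error magnitude e = S_0/v_3 = S_0·∏_{j≠3}(α_3 − α_j) = 3·1 = 3 ≡ 3 (mod 13).
Step 5: correct position 3: c_3 = r_3 − e = 2 − 3 ≡ 12 (mod 13). Hence c = [1, 7, 12, 0, 8].
  Check: interpolating c through the α_i gives m(x) = 2 + 8·x (degree < 2) with m(α_i) = c_i for every i, so c is indeed a codeword.


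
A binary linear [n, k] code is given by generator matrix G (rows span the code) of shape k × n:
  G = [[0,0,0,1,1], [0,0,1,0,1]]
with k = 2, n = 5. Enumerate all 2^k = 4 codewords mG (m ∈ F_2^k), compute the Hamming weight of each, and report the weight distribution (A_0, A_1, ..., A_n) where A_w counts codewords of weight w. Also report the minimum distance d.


Weight distribution: A_0 = 1, A_2 = 3. Minimum distance d = 2.

Enumerate all 2^2 = 4 messages m ∈ F_2^2.
For each, compute codeword c = mG in F_2^5, then tally its weight.
  m = 00 → c = 00000, weight = 0.
  m = 10 → c = 00011, weight = 2.
  m = 01 → c = 00101, weight = 2.
  m = 11 → c = 00110, weight = 2.
Tally weights:
  weight 0: 1 codewords.
  weight 2: 3 codewords.
Minimum distance d = smallest w > 0 with A_w > 0 = 2.
Sanity: Σ A_w = 4 = 2^2 = 4 ✓.


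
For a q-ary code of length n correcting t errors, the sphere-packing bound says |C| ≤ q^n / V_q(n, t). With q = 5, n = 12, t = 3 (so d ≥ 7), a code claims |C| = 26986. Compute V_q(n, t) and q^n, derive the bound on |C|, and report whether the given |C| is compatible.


V_q(n, t) = 15185, q^n = 244140625, Hamming bound = 16077, |C| = 26986 > bound (violated).

Step 1: Compute V_q(n, t) = Σ_{j=0}^3 C(n, j) (q−1)^j.
  j = 0: C(12,0)·(4)^0 = 1·1 = 1.
  j = 1: C(12,1)·(4)^1 = 12·4 = 48.
  j = 2: C(12,2)·(4)^2 = 66·16 = 1056.
  j = 3: C(12,3)·(4)^3 = 220·64 = 14080.
  V_q(n, t) = 1 + 48 + 1056 + 14080 = 15185.
Step 2: q^n = 5^12 = 244140625.
Step 3: Hamming bound ⌊q^n / V_q(n,t)⌋ = ⌊244140625/15185⌋ = 16077.
Step 4: Compare |C| = 26986 to 16077: violated.
The claimed |C| lies above the Hamming bound, so no 5-ary code of length 12 with d ≥ 7 can have 26986 codewords.


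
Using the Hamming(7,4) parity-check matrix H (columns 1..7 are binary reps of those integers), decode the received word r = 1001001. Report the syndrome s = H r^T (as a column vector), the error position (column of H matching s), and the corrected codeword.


s = (0, 1, 0)^T, error position = 2, corrected codeword c = 1101001

Compute s = H r^T mod 2 one row at a time:
  s_1 = 1 + 0 + 0 + 1 = 2 ≡ 0 (mod 2).
  s_2 = 0 + 0 + 0 + 1 = 1 ≡ 1 (mod 2).
  s_3 = 1 + 0 + 0 + 1 = 2 ≡ 0 (mod 2).
s = (0, 1, 0)^T — this equals column 2 of H (binary 010), so error is at position 2.
Correct: flip bit 2 of r = 1001001 to get c = 1101001.
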